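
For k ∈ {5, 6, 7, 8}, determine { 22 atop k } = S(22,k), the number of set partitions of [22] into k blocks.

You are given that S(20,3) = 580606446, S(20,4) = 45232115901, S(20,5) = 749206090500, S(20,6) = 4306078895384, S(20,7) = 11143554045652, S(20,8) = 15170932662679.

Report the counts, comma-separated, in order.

19137821912055, 163305339345225, 602762379967440, 1142399079991620

row 21: T[21][4]=4·45232115901+580606446=181509070050  T[21][5]=5·749206090500+45232115901=3791262568401  T[21][6]=6·4306078895384+749206090500=26585679462804  T[21][7]=7·11143554045652+4306078895384=82310957214948  T[21][8]=8·15170932662679+11143554045652=132511015347084
row 22: T[22][5]=5·3791262568401+181509070050=19137821912055  T[22][6]=6·26585679462804+3791262568401=163305339345225  T[22][7]=7·82310957214948+26585679462804=602762379967440  T[22][8]=8·132511015347084+82310957214948=1142399079991620
Read S(22,5) = 19137821912055, S(22,6) = 163305339345225, S(22,7) = 602762379967440, S(22,8) = 1142399079991620.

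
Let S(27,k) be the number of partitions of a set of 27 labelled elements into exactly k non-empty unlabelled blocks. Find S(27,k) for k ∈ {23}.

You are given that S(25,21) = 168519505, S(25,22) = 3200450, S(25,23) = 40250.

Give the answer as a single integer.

i=26: T(26,22)=168519505+22·3200450=238929405 | T(26,23)=3200450+23·40250=4126200
i=27: T(27,23)=238929405+23·4126200=333832005
Read S(27,23) = 333832005.

333832005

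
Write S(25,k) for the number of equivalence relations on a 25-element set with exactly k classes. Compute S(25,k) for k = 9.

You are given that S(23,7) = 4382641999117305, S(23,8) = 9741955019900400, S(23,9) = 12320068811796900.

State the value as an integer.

i=24: T(24,8)=4382641999117305+8·9741955019900400=82318282158320505 | T(24,9)=9741955019900400+9·12320068811796900=120622574326072500
i=25: T(25,9)=82318282158320505+9·120622574326072500=1167921451092973005
Read S(25,9) = 1167921451092973005.

1167921451092973005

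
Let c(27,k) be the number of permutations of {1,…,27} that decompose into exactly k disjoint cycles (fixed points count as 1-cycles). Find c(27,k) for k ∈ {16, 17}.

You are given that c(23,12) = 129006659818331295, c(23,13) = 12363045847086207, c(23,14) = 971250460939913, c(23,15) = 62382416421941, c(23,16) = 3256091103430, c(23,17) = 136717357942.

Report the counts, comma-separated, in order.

@24  (24,13):12363045847086207·23+129006659818331295→413356714301314056, (24,14):971250460939913·23+12363045847086207→34701806448704206, (24,15):62382416421941·23+971250460939913→2406046038644556, (24,16):3256091103430·23+62382416421941→137272511800831, (24,17):136717357942·23+3256091103430→6400590336096
@25  (25,14):34701806448704206·24+413356714301314056→1246200069070215000, (25,15):2406046038644556·24+34701806448704206→92446911376173550, (25,16):137272511800831·24+2406046038644556→5700586321864500, (25,17):6400590336096·24+137272511800831→290886679867135
@26  (26,15):92446911376173550·25+1246200069070215000→3557372853474553750, (26,16):5700586321864500·25+92446911376173550→234961569422786050, (26,17):290886679867135·25+5700586321864500→12972753318542875
@27  (27,16):234961569422786050·26+3557372853474553750→9666373658466991050, (27,17):12972753318542875·26+234961569422786050→572253155704900800
Read c(27,16) = 9666373658466991050, c(27,17) = 572253155704900800.

9666373658466991050, 572253155704900800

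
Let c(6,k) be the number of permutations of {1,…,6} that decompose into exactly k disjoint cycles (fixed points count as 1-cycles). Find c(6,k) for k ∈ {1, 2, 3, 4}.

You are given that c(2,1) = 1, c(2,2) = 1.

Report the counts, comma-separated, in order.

120, 274, 225, 85

r3: T_3,1=2×1+0=2; T_3,2=2×1+1=3; T_3,3=2×0+1=1
r4: T_4,1=3×2+0=6; T_4,2=3×3+2=11; T_4,3=3×1+3=6; T_4,4=3×0+1=1
r5: T_5,1=4×6+0=24; T_5,2=4×11+6=50; T_5,3=4×6+11=35; T_5,4=4×1+6=10
r6: T_6,1=5×24+0=120; T_6,2=5×50+24=274; T_6,3=5×35+50=225; T_6,4=5×10+35=85
Read c(6,1) = 120, c(6,2) = 274, c(6,3) = 225, c(6,4) = 85.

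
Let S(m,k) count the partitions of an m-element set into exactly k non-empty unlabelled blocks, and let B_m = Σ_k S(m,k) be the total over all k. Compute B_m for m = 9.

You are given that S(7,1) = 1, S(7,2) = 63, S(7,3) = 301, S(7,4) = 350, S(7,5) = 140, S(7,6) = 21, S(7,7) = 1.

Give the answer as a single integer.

i=8: T(8,1)=0+1·1=1 | T(8,2)=1+2·63=127 | T(8,3)=63+3·301=966 | T(8,4)=301+4·350=1701 | T(8,5)=350+5·140=1050 | T(8,6)=140+6·21=266 | T(8,7)=21+7·1=28 | T(8,8)=1+8·0=1
i=9: T(9,1)=0+1·1=1 | T(9,2)=1+2·127=255 | T(9,3)=127+3·966=3025 | T(9,4)=966+4·1701=7770 | T(9,5)=1701+5·1050=6951 | T(9,6)=1050+6·266=2646 | T(9,7)=266+7·28=462 | T(9,8)=28+8·1=36 | T(9,9)=1+9·0=1
B_9 = ΣS(9,k) = 1+255+3025+7770+6951+2646+462+36+1 = 21147

21147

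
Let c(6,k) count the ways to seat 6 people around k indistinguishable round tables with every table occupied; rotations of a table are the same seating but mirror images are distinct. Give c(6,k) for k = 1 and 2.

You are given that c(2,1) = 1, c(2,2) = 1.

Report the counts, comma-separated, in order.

120, 274

row 3: T[3][1]=2·1+0=2  T[3][2]=2·1+1=3
row 4: T[4][1]=3·2+0=6  T[4][2]=3·3+2=11
row 5: T[5][1]=4·6+0=24  T[5][2]=4·11+6=50
row 6: T[6][1]=5·24+0=120  T[6][2]=5·50+24=274
Read c(6,1) = 120, c(6,2) = 274.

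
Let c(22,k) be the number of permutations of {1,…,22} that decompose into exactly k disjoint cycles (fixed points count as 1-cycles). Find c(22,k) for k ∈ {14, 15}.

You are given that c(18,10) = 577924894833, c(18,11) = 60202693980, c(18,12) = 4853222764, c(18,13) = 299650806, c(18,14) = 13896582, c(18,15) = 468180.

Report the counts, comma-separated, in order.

27188611869881, 1599718388730

r19: T_19,11=18×60202693980+577924894833=1661573386473; T_19,12=18×4853222764+60202693980=147560703732; T_19,13=18×299650806+4853222764=10246937272; T_19,14=18×13896582+299650806=549789282; T_19,15=18×468180+13896582=22323822
r20: T_20,12=19×147560703732+1661573386473=4465226757381; T_20,13=19×10246937272+147560703732=342252511900; T_20,14=19×549789282+10246937272=20692933630; T_20,15=19×22323822+549789282=973941900
r21: T_21,13=20×342252511900+4465226757381=11310276995381; T_21,14=20×20692933630+342252511900=756111184500; T_21,15=20×973941900+20692933630=40171771630
r22: T_22,14=21×756111184500+11310276995381=27188611869881; T_22,15=21×40171771630+756111184500=1599718388730
Read c(22,14) = 27188611869881, c(22,15) = 1599718388730.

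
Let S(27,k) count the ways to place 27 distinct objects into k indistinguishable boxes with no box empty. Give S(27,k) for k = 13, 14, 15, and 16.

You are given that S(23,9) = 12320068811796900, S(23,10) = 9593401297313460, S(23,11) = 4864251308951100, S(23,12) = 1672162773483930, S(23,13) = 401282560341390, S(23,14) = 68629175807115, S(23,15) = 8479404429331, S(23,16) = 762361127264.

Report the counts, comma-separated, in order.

r24: T_24,10=10×9593401297313460+12320068811796900=108254081784931500; T_24,11=11×4864251308951100+9593401297313460=63100165695775560; T_24,12=12×1672162773483930+4864251308951100=24930204590758260; T_24,13=13×401282560341390+1672162773483930=6888836057922000; T_24,14=14×68629175807115+401282560341390=1362091021641000; T_24,15=15×8479404429331+68629175807115=195820242247080; T_24,16=16×762361127264+8479404429331=20677182465555
r25: T_25,11=11×63100165695775560+108254081784931500=802355904438462660; T_25,12=12×24930204590758260+63100165695775560=362262620784874680; T_25,13=13×6888836057922000+24930204590758260=114485073343744260; T_25,14=14×1362091021641000+6888836057922000=25958110360896000; T_25,15=15×195820242247080+1362091021641000=4299394655347200; T_25,16=16×20677182465555+195820242247080=526655161695960
r26: T_26,12=12×362262620784874680+802355904438462660=5149507353856958820; T_26,13=13×114485073343744260+362262620784874680=1850568574253550060; T_26,14=14×25958110360896000+114485073343744260=477898618396288260; T_26,15=15×4299394655347200+25958110360896000=90449030191104000; T_26,16=16×526655161695960+4299394655347200=12725877242482560
r27: T_27,13=13×1850568574253550060+5149507353856958820=29206898819153109600; T_27,14=14×477898618396288260+1850568574253550060=8541149231801585700; T_27,15=15×90449030191104000+477898618396288260=1834634071262848260; T_27,16=16×12725877242482560+90449030191104000=294063066070824960
Read S(27,13) = 29206898819153109600, S(27,14) = 8541149231801585700, S(27,15) = 1834634071262848260, S(27,16) = 294063066070824960.

29206898819153109600, 8541149231801585700, 1834634071262848260, 294063066070824960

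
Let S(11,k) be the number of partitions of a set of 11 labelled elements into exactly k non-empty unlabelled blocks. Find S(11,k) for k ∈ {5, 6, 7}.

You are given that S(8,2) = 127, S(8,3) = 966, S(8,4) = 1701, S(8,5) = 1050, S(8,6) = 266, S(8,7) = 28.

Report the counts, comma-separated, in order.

row 9: T[9][3]=3·966+127=3025  T[9][4]=4·1701+966=7770  T[9][5]=5·1050+1701=6951  T[9][6]=6·266+1050=2646  T[9][7]=7·28+266=462
row 10: T[10][4]=4·7770+3025=34105  T[10][5]=5·6951+7770=42525  T[10][6]=6·2646+6951=22827  T[10][7]=7·462+2646=5880
row 11: T[11][5]=5·42525+34105=246730  T[11][6]=6·22827+42525=179487  T[11][7]=7·5880+22827=63987
Read S(11,5) = 246730, S(11,6) = 179487, S(11,7) = 63987.

246730, 179487, 63987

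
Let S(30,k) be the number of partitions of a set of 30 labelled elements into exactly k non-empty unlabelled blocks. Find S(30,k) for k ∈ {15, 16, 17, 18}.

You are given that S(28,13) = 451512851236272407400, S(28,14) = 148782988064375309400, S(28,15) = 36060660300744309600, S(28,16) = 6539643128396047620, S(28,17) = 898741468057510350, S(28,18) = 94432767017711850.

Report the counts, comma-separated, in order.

i=29: T(29,14)=451512851236272407400+14·148782988064375309400=2534474684137526739000 | T(29,15)=148782988064375309400+15·36060660300744309600=689692892575539953400 | T(29,16)=36060660300744309600+16·6539643128396047620=140694950355081071520 | T(29,17)=6539643128396047620+17·898741468057510350=21818248085373723570 | T(29,18)=898741468057510350+18·94432767017711850=2598531274376323650
i=30: T(30,15)=2534474684137526739000+15·689692892575539953400=12879868072770626040000 | T(30,16)=689692892575539953400+16·140694950355081071520=2940812098256837097720 | T(30,17)=140694950355081071520+17·21818248085373723570=511605167806434372210 | T(30,18)=21818248085373723570+18·2598531274376323650=68591811024147549270
Read S(30,15) = 12879868072770626040000, S(30,16) = 2940812098256837097720, S(30,17) = 511605167806434372210, S(30,18) = 68591811024147549270.

12879868072770626040000, 2940812098256837097720, 511605167806434372210, 68591811024147549270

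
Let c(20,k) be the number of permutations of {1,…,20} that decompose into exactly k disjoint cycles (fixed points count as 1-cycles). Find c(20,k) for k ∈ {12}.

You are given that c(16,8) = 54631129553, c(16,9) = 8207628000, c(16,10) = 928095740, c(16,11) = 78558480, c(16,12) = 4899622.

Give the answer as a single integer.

[17] T[17,9]:16*8207628000+54631129553=185953177553 · T[17,10]:16*928095740+8207628000=23057159840 · T[17,11]:16*78558480+928095740=2185031420 · T[17,12]:16*4899622+78558480=156952432
[18] T[18,10]:17*23057159840+185953177553=577924894833 · T[18,11]:17*2185031420+23057159840=60202693980 · T[18,12]:17*156952432+2185031420=4853222764
[19] T[19,11]:18*60202693980+577924894833=1661573386473 · T[19,12]:18*4853222764+60202693980=147560703732
[20] T[20,12]:19*147560703732+1661573386473=4465226757381
Read c(20,12) = 4465226757381.

4465226757381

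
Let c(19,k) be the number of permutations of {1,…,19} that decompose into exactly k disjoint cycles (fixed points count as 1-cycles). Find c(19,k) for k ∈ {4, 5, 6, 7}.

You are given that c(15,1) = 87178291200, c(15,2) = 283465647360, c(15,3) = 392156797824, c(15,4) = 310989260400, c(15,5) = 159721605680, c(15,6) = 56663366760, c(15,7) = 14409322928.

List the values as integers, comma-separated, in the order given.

30321254007719424, 17950712280921504, 7551527592063024, 2353125040549984

r16: T_16,1=15×87178291200+0=1307674368000; T_16,2=15×283465647360+87178291200=4339163001600; T_16,3=15×392156797824+283465647360=6165817614720; T_16,4=15×310989260400+392156797824=5056995703824; T_16,5=15×159721605680+310989260400=2706813345600; T_16,6=15×56663366760+159721605680=1009672107080; T_16,7=15×14409322928+56663366760=272803210680
r17: T_17,2=16×4339163001600+1307674368000=70734282393600; T_17,3=16×6165817614720+4339163001600=102992244837120; T_17,4=16×5056995703824+6165817614720=87077748875904; T_17,5=16×2706813345600+5056995703824=48366009233424; T_17,6=16×1009672107080+2706813345600=18861567058880; T_17,7=16×272803210680+1009672107080=5374523477960
r18: T_18,3=17×102992244837120+70734282393600=1821602444624640; T_18,4=17×87077748875904+102992244837120=1583313975727488; T_18,5=17×48366009233424+87077748875904=909299905844112; T_18,6=17×18861567058880+48366009233424=369012649234384; T_18,7=17×5374523477960+18861567058880=110228466184200
r19: T_19,4=18×1583313975727488+1821602444624640=30321254007719424; T_19,5=18×909299905844112+1583313975727488=17950712280921504; T_19,6=18×369012649234384+909299905844112=7551527592063024; T_19,7=18×110228466184200+369012649234384=2353125040549984
Read c(19,4) = 30321254007719424, c(19,5) = 17950712280921504, c(19,6) = 7551527592063024, c(19,7) = 2353125040549984.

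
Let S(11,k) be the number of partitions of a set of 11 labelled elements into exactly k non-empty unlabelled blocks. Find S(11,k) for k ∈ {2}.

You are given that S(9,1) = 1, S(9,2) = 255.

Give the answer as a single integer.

[10] T[10,1]:1*1+0=1 · T[10,2]:2*255+1=511
[11] T[11,2]:2*511+1=1023
Read S(11,2) = 1023.

1023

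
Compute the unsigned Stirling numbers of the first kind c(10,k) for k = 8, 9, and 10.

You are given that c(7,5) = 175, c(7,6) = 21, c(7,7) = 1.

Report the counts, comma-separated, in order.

870, 45, 1

[8] T[8,6]:7*21+175=322 · T[8,7]:7*1+21=28 · T[8,8]:7*0+1=1
[9] T[9,7]:8*28+322=546 · T[9,8]:8*1+28=36 · T[9,9]:8*0+1=1
[10] T[10,8]:9*36+546=870 · T[10,9]:9*1+36=45 · T[10,10]:9*0+1=1
Read c(10,8) = 870, c(10,9) = 45, c(10,10) = 1.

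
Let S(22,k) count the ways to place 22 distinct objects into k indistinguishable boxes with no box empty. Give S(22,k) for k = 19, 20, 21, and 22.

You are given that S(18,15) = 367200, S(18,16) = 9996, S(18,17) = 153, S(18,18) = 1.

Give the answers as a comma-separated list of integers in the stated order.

i=19: T(19,16)=367200+16·9996=527136 | T(19,17)=9996+17·153=12597 | T(19,18)=153+18·1=171 | T(19,19)=1+19·0=1
i=20: T(20,17)=527136+17·12597=741285 | T(20,18)=12597+18·171=15675 | T(20,19)=171+19·1=190 | T(20,20)=1+20·0=1
i=21: T(21,18)=741285+18·15675=1023435 | T(21,19)=15675+19·190=19285 | T(21,20)=190+20·1=210 | T(21,21)=1+21·0=1
i=22: T(22,19)=1023435+19·19285=1389850 | T(22,20)=19285+20·210=23485 | T(22,21)=210+21·1=231 | T(22,22)=1+22·0=1
Read S(22,19) = 1389850, S(22,20) = 23485, S(22,21) = 231, S(22,22) = 1.

1389850, 23485, 231, 1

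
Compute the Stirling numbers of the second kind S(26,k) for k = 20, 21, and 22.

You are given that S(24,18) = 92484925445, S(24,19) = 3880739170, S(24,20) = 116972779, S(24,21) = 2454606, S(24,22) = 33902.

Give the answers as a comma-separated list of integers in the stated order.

290622864675, 9759104355, 238929405

r25: T_25,19=19×3880739170+92484925445=166218969675; T_25,20=20×116972779+3880739170=6220194750; T_25,21=21×2454606+116972779=168519505; T_25,22=22×33902+2454606=3200450
r26: T_26,20=20×6220194750+166218969675=290622864675; T_26,21=21×168519505+6220194750=9759104355; T_26,22=22×3200450+168519505=238929405
Read S(26,20) = 290622864675, S(26,21) = 9759104355, S(26,22) = 238929405.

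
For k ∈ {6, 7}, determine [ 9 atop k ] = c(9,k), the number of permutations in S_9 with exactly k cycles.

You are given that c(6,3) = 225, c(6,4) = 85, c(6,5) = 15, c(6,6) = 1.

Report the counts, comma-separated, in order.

row 7: T[7][4]=6·85+225=735  T[7][5]=6·15+85=175  T[7][6]=6·1+15=21  T[7][7]=6·0+1=1
row 8: T[8][5]=7·175+735=1960  T[8][6]=7·21+175=322  T[8][7]=7·1+21=28
row 9: T[9][6]=8·322+1960=4536  T[9][7]=8·28+322=546
Read c(9,6) = 4536, c(9,7) = 546.

4536, 546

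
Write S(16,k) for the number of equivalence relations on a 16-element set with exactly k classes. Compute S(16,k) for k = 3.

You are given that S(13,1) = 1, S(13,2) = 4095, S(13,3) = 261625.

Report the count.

[14] T[14,1]:1*1+0=1 · T[14,2]:2*4095+1=8191 · T[14,3]:3*261625+4095=788970
[15] T[15,2]:2*8191+1=16383 · T[15,3]:3*788970+8191=2375101
[16] T[16,3]:3*2375101+16383=7141686
Read S(16,3) = 7141686.

7141686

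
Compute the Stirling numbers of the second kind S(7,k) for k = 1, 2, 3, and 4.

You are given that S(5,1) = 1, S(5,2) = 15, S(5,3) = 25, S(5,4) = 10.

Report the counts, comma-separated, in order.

1, 63, 301, 350

[6] T[6,1]:1*1+0=1 · T[6,2]:2*15+1=31 · T[6,3]:3*25+15=90 · T[6,4]:4*10+25=65
[7] T[7,1]:1*1+0=1 · T[7,2]:2*31+1=63 · T[7,3]:3*90+31=301 · T[7,4]:4*65+90=350
Read S(7,1) = 1, S(7,2) = 63, S(7,3) = 301, S(7,4) = 350.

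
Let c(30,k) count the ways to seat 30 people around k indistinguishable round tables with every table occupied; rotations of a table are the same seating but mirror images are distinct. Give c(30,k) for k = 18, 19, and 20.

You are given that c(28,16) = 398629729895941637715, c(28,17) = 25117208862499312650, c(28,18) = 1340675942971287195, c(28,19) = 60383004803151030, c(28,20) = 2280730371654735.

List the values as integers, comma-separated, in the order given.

2918939500751087661105, 150566737512021319125, 6634460278534540725

r29: T_29,17=28×25117208862499312650+398629729895941637715=1101911578045922391915; T_29,18=28×1340675942971287195+25117208862499312650=62656135265695354110; T_29,19=28×60383004803151030+1340675942971287195=3031400077459516035; T_29,20=28×2280730371654735+60383004803151030=124243455209483610
r30: T_30,18=29×62656135265695354110+1101911578045922391915=2918939500751087661105; T_30,19=29×3031400077459516035+62656135265695354110=150566737512021319125; T_30,20=29×124243455209483610+3031400077459516035=6634460278534540725
Read c(30,18) = 2918939500751087661105, c(30,19) = 150566737512021319125, c(30,20) = 6634460278534540725.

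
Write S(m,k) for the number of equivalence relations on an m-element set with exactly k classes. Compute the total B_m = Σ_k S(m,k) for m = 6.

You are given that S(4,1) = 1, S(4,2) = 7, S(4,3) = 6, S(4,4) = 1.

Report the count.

203

[5] T[5,1]:1*1+0=1 · T[5,2]:2*7+1=15 · T[5,3]:3*6+7=25 · T[5,4]:4*1+6=10 · T[5,5]:5*0+1=1
[6] T[6,1]:1*1+0=1 · T[6,2]:2*15+1=31 · T[6,3]:3*25+15=90 · T[6,4]:4*10+25=65 · T[6,5]:5*1+10=15 · T[6,6]:6*0+1=1
B_6 = ΣS(6,k) = 1+31+90+65+15+1 = 203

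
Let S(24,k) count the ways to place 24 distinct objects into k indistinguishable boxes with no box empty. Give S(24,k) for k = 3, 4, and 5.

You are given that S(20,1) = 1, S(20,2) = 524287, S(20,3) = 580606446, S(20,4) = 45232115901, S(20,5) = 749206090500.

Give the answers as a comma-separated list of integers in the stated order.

47063200806, 11681056634501, 485000783495250

row 21: T[21][1]=1·1+0=1  T[21][2]=2·524287+1=1048575  T[21][3]=3·580606446+524287=1742343625  T[21][4]=4·45232115901+580606446=181509070050  T[21][5]=5·749206090500+45232115901=3791262568401
row 22: T[22][1]=1·1+0=1  T[22][2]=2·1048575+1=2097151  T[22][3]=3·1742343625+1048575=5228079450  T[22][4]=4·181509070050+1742343625=727778623825  T[22][5]=5·3791262568401+181509070050=19137821912055
row 23: T[23][2]=2·2097151+1=4194303  T[23][3]=3·5228079450+2097151=15686335501  T[23][4]=4·727778623825+5228079450=2916342574750  T[23][5]=5·19137821912055+727778623825=96416888184100
row 24: T[24][3]=3·15686335501+4194303=47063200806  T[24][4]=4·2916342574750+15686335501=11681056634501  T[24][5]=5·96416888184100+2916342574750=485000783495250
Read S(24,3) = 47063200806, S(24,4) = 11681056634501, S(24,5) = 485000783495250.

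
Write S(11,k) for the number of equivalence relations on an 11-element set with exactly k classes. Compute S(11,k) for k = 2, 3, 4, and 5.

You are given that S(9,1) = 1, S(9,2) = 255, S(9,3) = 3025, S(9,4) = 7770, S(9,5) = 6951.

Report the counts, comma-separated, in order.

1023, 28501, 145750, 246730

[10] T[10,1]:1*1+0=1 · T[10,2]:2*255+1=511 · T[10,3]:3*3025+255=9330 · T[10,4]:4*7770+3025=34105 · T[10,5]:5*6951+7770=42525
[11] T[11,2]:2*511+1=1023 · T[11,3]:3*9330+511=28501 · T[11,4]:4*34105+9330=145750 · T[11,5]:5*42525+34105=246730
Read S(11,2) = 1023, S(11,3) = 28501, S(11,4) = 145750, S(11,5) = 246730.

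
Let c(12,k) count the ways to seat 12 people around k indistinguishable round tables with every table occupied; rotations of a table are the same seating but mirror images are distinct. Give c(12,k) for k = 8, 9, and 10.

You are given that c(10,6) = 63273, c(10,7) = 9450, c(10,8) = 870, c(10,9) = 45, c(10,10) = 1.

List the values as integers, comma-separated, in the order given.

@11  (11,7):9450·10+63273→157773, (11,8):870·10+9450→18150, (11,9):45·10+870→1320, (11,10):1·10+45→55
@12  (12,8):18150·11+157773→357423, (12,9):1320·11+18150→32670, (12,10):55·11+1320→1925
Read c(12,8) = 357423, c(12,9) = 32670, c(12,10) = 1925.

357423, 32670, 1925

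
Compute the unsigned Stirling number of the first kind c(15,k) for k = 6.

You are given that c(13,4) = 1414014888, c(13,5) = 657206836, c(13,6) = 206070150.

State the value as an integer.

56663366760

@14  (14,5):657206836·13+1414014888→9957703756, (14,6):206070150·13+657206836→3336118786
@15  (15,6):3336118786·14+9957703756→56663366760
Read c(15,6) = 56663366760.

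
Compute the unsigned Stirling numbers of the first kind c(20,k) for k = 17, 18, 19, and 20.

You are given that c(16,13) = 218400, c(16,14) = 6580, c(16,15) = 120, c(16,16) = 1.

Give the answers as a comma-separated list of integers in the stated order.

[17] T[17,14]:16*6580+218400=323680 · T[17,15]:16*120+6580=8500 · T[17,16]:16*1+120=136 · T[17,17]:16*0+1=1
[18] T[18,15]:17*8500+323680=468180 · T[18,16]:17*136+8500=10812 · T[18,17]:17*1+136=153 · T[18,18]:17*0+1=1
[19] T[19,16]:18*10812+468180=662796 · T[19,17]:18*153+10812=13566 · T[19,18]:18*1+153=171 · T[19,19]:18*0+1=1
[20] T[20,17]:19*13566+662796=920550 · T[20,18]:19*171+13566=16815 · T[20,19]:19*1+171=190 · T[20,20]:19*0+1=1
Read c(20,17) = 920550, c(20,18) = 16815, c(20,19) = 190, c(20,20) = 1.

920550, 16815, 190, 1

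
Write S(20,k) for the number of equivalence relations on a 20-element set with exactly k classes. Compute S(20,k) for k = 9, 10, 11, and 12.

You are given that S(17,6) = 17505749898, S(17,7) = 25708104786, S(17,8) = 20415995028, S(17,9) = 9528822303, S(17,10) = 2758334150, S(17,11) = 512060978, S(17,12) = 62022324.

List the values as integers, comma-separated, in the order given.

r18: T_18,7=7×25708104786+17505749898=197462483400; T_18,8=8×20415995028+25708104786=189036065010; T_18,9=9×9528822303+20415995028=106175395755; T_18,10=10×2758334150+9528822303=37112163803; T_18,11=11×512060978+2758334150=8391004908; T_18,12=12×62022324+512060978=1256328866
r19: T_19,8=8×189036065010+197462483400=1709751003480; T_19,9=9×106175395755+189036065010=1144614626805; T_19,10=10×37112163803+106175395755=477297033785; T_19,11=11×8391004908+37112163803=129413217791; T_19,12=12×1256328866+8391004908=23466951300
r20: T_20,9=9×1144614626805+1709751003480=12011282644725; T_20,10=10×477297033785+1144614626805=5917584964655; T_20,11=11×129413217791+477297033785=1900842429486; T_20,12=12×23466951300+129413217791=411016633391
Read S(20,9) = 12011282644725, S(20,10) = 5917584964655, S(20,11) = 1900842429486, S(20,12) = 411016633391.

12011282644725, 5917584964655, 1900842429486, 411016633391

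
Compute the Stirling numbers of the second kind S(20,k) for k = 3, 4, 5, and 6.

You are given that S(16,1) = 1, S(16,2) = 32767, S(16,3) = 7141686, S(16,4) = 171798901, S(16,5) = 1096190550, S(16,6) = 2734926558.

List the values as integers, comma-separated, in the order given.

580606446, 45232115901, 749206090500, 4306078895384

r17: T_17,1=1×1+0=1; T_17,2=2×32767+1=65535; T_17,3=3×7141686+32767=21457825; T_17,4=4×171798901+7141686=694337290; T_17,5=5×1096190550+171798901=5652751651; T_17,6=6×2734926558+1096190550=17505749898
r18: T_18,1=1×1+0=1; T_18,2=2×65535+1=131071; T_18,3=3×21457825+65535=64439010; T_18,4=4×694337290+21457825=2798806985; T_18,5=5×5652751651+694337290=28958095545; T_18,6=6×17505749898+5652751651=110687251039
r19: T_19,2=2×131071+1=262143; T_19,3=3×64439010+131071=193448101; T_19,4=4×2798806985+64439010=11259666950; T_19,5=5×28958095545+2798806985=147589284710; T_19,6=6×110687251039+28958095545=693081601779
r20: T_20,3=3×193448101+262143=580606446; T_20,4=4×11259666950+193448101=45232115901; T_20,5=5×147589284710+11259666950=749206090500; T_20,6=6×693081601779+147589284710=4306078895384
Read S(20,3) = 580606446, S(20,4) = 45232115901, S(20,5) = 749206090500, S(20,6) = 4306078895384.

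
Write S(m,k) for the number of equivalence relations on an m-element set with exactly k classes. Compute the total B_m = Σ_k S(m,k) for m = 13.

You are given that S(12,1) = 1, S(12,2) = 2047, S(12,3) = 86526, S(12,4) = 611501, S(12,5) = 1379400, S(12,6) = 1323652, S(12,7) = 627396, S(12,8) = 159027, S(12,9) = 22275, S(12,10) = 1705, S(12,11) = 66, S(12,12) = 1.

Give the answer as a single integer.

r13: T_13,1=1×1+0=1; T_13,2=2×2047+1=4095; T_13,3=3×86526+2047=261625; T_13,4=4×611501+86526=2532530; T_13,5=5×1379400+611501=7508501; T_13,6=6×1323652+1379400=9321312; T_13,7=7×627396+1323652=5715424; T_13,8=8×159027+627396=1899612; T_13,9=9×22275+159027=359502; T_13,10=10×1705+22275=39325; T_13,11=11×66+1705=2431; T_13,12=12×1+66=78; T_13,13=13×0+1=1
B_13 = ΣS(13,k) = 1+4095+261625+2532530+7508501+9321312+5715424+1899612+359502+39325+2431+78+1 = 27644437

27644437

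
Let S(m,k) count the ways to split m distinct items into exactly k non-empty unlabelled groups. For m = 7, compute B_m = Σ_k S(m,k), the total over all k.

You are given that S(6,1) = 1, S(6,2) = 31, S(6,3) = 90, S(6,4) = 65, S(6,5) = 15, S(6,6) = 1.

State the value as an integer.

r7: T_7,1=1×1+0=1; T_7,2=2×31+1=63; T_7,3=3×90+31=301; T_7,4=4×65+90=350; T_7,5=5×15+65=140; T_7,6=6×1+15=21; T_7,7=7×0+1=1
B_7 = ΣS(7,k) = 1+63+301+350+140+21+1 = 877

877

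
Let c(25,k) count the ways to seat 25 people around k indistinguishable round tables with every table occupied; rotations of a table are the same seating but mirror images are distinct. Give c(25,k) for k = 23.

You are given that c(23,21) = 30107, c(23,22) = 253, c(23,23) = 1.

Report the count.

i=24: T(24,22)=30107+23·253=35926 | T(24,23)=253+23·1=276
i=25: T(25,23)=35926+24·276=42550
Read c(25,23) = 42550.

42550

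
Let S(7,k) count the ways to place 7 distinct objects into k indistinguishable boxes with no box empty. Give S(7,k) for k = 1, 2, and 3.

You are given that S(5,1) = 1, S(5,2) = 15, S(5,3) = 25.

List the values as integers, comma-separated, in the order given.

1, 63, 301

r6: T_6,1=1×1+0=1; T_6,2=2×15+1=31; T_6,3=3×25+15=90
r7: T_7,1=1×1+0=1; T_7,2=2×31+1=63; T_7,3=3×90+31=301
Read S(7,1) = 1, S(7,2) = 63, S(7,3) = 301.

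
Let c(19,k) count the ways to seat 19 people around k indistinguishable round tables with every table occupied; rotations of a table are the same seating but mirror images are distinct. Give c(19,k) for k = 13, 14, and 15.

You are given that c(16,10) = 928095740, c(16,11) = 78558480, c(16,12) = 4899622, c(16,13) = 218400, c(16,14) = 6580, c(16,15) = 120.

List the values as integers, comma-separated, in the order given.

@17  (17,11):78558480·16+928095740→2185031420, (17,12):4899622·16+78558480→156952432, (17,13):218400·16+4899622→8394022, (17,14):6580·16+218400→323680, (17,15):120·16+6580→8500
@18  (18,12):156952432·17+2185031420→4853222764, (18,13):8394022·17+156952432→299650806, (18,14):323680·17+8394022→13896582, (18,15):8500·17+323680→468180
@19  (19,13):299650806·18+4853222764→10246937272, (19,14):13896582·18+299650806→549789282, (19,15):468180·18+13896582→22323822
Read c(19,13) = 10246937272, c(19,14) = 549789282, c(19,15) = 22323822.

10246937272, 549789282, 22323822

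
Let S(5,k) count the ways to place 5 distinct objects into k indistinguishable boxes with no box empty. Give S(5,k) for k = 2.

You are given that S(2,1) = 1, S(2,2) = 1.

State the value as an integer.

15

@3  (3,1):1·1+0→1, (3,2):1·2+1→3
@4  (4,1):1·1+0→1, (4,2):3·2+1→7
@5  (5,2):7·2+1→15
Read S(5,2) = 15.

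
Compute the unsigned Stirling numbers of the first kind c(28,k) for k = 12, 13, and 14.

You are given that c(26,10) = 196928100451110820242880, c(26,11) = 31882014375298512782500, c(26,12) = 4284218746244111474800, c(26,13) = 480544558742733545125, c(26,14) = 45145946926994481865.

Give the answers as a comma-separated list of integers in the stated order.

[27] T[27,11]:26*31882014375298512782500+196928100451110820242880=1025860474208872152587880 · T[27,12]:26*4284218746244111474800+31882014375298512782500=143271701777645411127300 · T[27,13]:26*480544558742733545125+4284218746244111474800=16778377273555183648050 · T[27,14]:26*45145946926994481865+480544558742733545125=1654339178844590073615
[28] T[28,12]:27*143271701777645411127300+1025860474208872152587880=4894196422205298253024980 · T[28,13]:27*16778377273555183648050+143271701777645411127300=596287888163635369624650 · T[28,14]:27*1654339178844590073615+16778377273555183648050=61445535102359115635655
Read c(28,12) = 4894196422205298253024980, c(28,13) = 596287888163635369624650, c(28,14) = 61445535102359115635655.

4894196422205298253024980, 596287888163635369624650, 61445535102359115635655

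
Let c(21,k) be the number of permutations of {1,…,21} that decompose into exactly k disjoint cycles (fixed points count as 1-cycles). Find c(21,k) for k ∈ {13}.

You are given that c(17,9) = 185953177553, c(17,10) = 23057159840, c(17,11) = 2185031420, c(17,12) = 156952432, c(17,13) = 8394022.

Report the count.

@18  (18,10):23057159840·17+185953177553→577924894833, (18,11):2185031420·17+23057159840→60202693980, (18,12):156952432·17+2185031420→4853222764, (18,13):8394022·17+156952432→299650806
@19  (19,11):60202693980·18+577924894833→1661573386473, (19,12):4853222764·18+60202693980→147560703732, (19,13):299650806·18+4853222764→10246937272
@20  (20,12):147560703732·19+1661573386473→4465226757381, (20,13):10246937272·19+147560703732→342252511900
@21  (21,13):342252511900·20+4465226757381→11310276995381
Read c(21,13) = 11310276995381.

11310276995381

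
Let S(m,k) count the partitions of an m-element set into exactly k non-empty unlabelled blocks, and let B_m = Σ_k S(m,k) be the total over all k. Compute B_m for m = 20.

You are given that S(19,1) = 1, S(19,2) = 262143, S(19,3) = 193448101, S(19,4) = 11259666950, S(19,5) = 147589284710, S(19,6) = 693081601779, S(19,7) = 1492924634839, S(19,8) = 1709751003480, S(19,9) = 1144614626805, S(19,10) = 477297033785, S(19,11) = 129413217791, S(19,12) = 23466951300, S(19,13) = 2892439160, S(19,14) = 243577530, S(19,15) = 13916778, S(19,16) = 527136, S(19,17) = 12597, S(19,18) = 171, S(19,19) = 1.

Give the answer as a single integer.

[20] T[20,1]:1*1+0=1 · T[20,2]:2*262143+1=524287 · T[20,3]:3*193448101+262143=580606446 · T[20,4]:4*11259666950+193448101=45232115901 · T[20,5]:5*147589284710+11259666950=749206090500 · T[20,6]:6*693081601779+147589284710=4306078895384 · T[20,7]:7*1492924634839+693081601779=11143554045652 · T[20,8]:8*1709751003480+1492924634839=15170932662679 · T[20,9]:9*1144614626805+1709751003480=12011282644725 · T[20,10]:10*477297033785+1144614626805=5917584964655 · T[20,11]:11*129413217791+477297033785=1900842429486 · T[20,12]:12*23466951300+129413217791=411016633391 · T[20,13]:13*2892439160+23466951300=61068660380 · T[20,14]:14*243577530+2892439160=6302524580 · T[20,15]:15*13916778+243577530=452329200 · T[20,16]:16*527136+13916778=22350954 · T[20,17]:17*12597+527136=741285 · T[20,18]:18*171+12597=15675 · T[20,19]:19*1+171=190 · T[20,20]:20*0+1=1
B_20 = ΣS(20,k) = 1+524287+580606446+45232115901+749206090500+4306078895384+11143554045652+15170932662679+12011282644725+5917584964655+1900842429486+411016633391+61068660380+6302524580+452329200+22350954+741285+15675+190+1 = 51724158235372

51724158235372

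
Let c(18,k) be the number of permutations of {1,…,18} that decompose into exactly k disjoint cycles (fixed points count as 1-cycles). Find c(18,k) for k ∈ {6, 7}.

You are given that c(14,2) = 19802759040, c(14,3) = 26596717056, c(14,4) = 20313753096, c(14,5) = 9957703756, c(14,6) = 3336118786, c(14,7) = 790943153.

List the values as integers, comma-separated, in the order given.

r15: T_15,3=14×26596717056+19802759040=392156797824; T_15,4=14×20313753096+26596717056=310989260400; T_15,5=14×9957703756+20313753096=159721605680; T_15,6=14×3336118786+9957703756=56663366760; T_15,7=14×790943153+3336118786=14409322928
r16: T_16,4=15×310989260400+392156797824=5056995703824; T_16,5=15×159721605680+310989260400=2706813345600; T_16,6=15×56663366760+159721605680=1009672107080; T_16,7=15×14409322928+56663366760=272803210680
r17: T_17,5=16×2706813345600+5056995703824=48366009233424; T_17,6=16×1009672107080+2706813345600=18861567058880; T_17,7=16×272803210680+1009672107080=5374523477960
r18: T_18,6=17×18861567058880+48366009233424=369012649234384; T_18,7=17×5374523477960+18861567058880=110228466184200
Read c(18,6) = 369012649234384, c(18,7) = 110228466184200.

369012649234384, 110228466184200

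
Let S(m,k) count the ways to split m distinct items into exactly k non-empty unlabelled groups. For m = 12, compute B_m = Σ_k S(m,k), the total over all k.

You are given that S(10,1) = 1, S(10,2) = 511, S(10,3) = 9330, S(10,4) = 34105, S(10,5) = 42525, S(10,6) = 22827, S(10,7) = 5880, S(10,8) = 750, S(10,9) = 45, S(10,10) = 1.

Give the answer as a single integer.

row 11: T[11][1]=1·1+0=1  T[11][2]=2·511+1=1023  T[11][3]=3·9330+511=28501  T[11][4]=4·34105+9330=145750  T[11][5]=5·42525+34105=246730  T[11][6]=6·22827+42525=179487  T[11][7]=7·5880+22827=63987  T[11][8]=8·750+5880=11880  T[11][9]=9·45+750=1155  T[11][10]=10·1+45=55  T[11][11]=11·0+1=1
row 12: T[12][1]=1·1+0=1  T[12][2]=2·1023+1=2047  T[12][3]=3·28501+1023=86526  T[12][4]=4·145750+28501=611501  T[12][5]=5·246730+145750=1379400  T[12][6]=6·179487+246730=1323652  T[12][7]=7·63987+179487=627396  T[12][8]=8·11880+63987=159027  T[12][9]=9·1155+11880=22275  T[12][10]=10·55+1155=1705  T[12][11]=11·1+55=66  T[12][12]=12·0+1=1
B_12 = ΣS(12,k) = 1+2047+86526+611501+1379400+1323652+627396+159027+22275+1705+66+1 = 4213597

4213597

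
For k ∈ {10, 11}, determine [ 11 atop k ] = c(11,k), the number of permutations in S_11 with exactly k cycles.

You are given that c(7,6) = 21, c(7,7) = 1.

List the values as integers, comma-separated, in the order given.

55, 1

[8] T[8,7]:7*1+21=28 · T[8,8]:7*0+1=1
[9] T[9,8]:8*1+28=36 · T[9,9]:8*0+1=1
[10] T[10,9]:9*1+36=45 · T[10,10]:9*0+1=1
[11] T[11,10]:10*1+45=55 · T[11,11]:10*0+1=1
Read c(11,10) = 55, c(11,11) = 1.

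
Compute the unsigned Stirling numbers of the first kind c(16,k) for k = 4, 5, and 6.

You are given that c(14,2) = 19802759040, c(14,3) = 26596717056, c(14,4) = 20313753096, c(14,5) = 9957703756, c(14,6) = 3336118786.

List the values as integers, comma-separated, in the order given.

5056995703824, 2706813345600, 1009672107080

r15: T_15,3=14×26596717056+19802759040=392156797824; T_15,4=14×20313753096+26596717056=310989260400; T_15,5=14×9957703756+20313753096=159721605680; T_15,6=14×3336118786+9957703756=56663366760
r16: T_16,4=15×310989260400+392156797824=5056995703824; T_16,5=15×159721605680+310989260400=2706813345600; T_16,6=15×56663366760+159721605680=1009672107080
Read c(16,4) = 5056995703824, c(16,5) = 2706813345600, c(16,6) = 1009672107080.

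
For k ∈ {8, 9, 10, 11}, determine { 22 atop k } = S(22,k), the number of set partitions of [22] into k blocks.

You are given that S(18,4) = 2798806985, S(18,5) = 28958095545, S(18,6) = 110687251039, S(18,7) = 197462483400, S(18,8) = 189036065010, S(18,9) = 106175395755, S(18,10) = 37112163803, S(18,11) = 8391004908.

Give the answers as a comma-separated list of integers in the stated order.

r19: T_19,5=5×28958095545+2798806985=147589284710; T_19,6=6×110687251039+28958095545=693081601779; T_19,7=7×197462483400+110687251039=1492924634839; T_19,8=8×189036065010+197462483400=1709751003480; T_19,9=9×106175395755+189036065010=1144614626805; T_19,10=10×37112163803+106175395755=477297033785; T_19,11=11×8391004908+37112163803=129413217791
r20: T_20,6=6×693081601779+147589284710=4306078895384; T_20,7=7×1492924634839+693081601779=11143554045652; T_20,8=8×1709751003480+1492924634839=15170932662679; T_20,9=9×1144614626805+1709751003480=12011282644725; T_20,10=10×477297033785+1144614626805=5917584964655; T_20,11=11×129413217791+477297033785=1900842429486
r21: T_21,7=7×11143554045652+4306078895384=82310957214948; T_21,8=8×15170932662679+11143554045652=132511015347084; T_21,9=9×12011282644725+15170932662679=123272476465204; T_21,10=10×5917584964655+12011282644725=71187132291275; T_21,11=11×1900842429486+5917584964655=26826851689001
r22: T_22,8=8×132511015347084+82310957214948=1142399079991620; T_22,9=9×123272476465204+132511015347084=1241963303533920; T_22,10=10×71187132291275+123272476465204=835143799377954; T_22,11=11×26826851689001+71187132291275=366282500870286
Read S(22,8) = 1142399079991620, S(22,9) = 1241963303533920, S(22,10) = 835143799377954, S(22,11) = 366282500870286.

1142399079991620, 1241963303533920, 835143799377954, 366282500870286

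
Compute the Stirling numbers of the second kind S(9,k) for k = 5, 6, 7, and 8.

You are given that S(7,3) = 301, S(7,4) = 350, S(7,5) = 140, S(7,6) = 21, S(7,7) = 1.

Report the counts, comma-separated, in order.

r8: T_8,4=4×350+301=1701; T_8,5=5×140+350=1050; T_8,6=6×21+140=266; T_8,7=7×1+21=28; T_8,8=8×0+1=1
r9: T_9,5=5×1050+1701=6951; T_9,6=6×266+1050=2646; T_9,7=7×28+266=462; T_9,8=8×1+28=36
Read S(9,5) = 6951, S(9,6) = 2646, S(9,7) = 462, S(9,8) = 36.

6951, 2646, 462, 36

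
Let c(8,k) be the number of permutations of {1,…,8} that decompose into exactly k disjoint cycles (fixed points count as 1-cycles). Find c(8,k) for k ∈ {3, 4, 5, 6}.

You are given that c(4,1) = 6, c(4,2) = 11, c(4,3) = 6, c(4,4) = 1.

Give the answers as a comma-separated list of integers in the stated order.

13132, 6769, 1960, 322

@5  (5,1):6·4+0→24, (5,2):11·4+6→50, (5,3):6·4+11→35, (5,4):1·4+6→10, (5,5):0·4+1→1
@6  (6,1):24·5+0→120, (6,2):50·5+24→274, (6,3):35·5+50→225, (6,4):10·5+35→85, (6,5):1·5+10→15, (6,6):0·5+1→1
@7  (7,2):274·6+120→1764, (7,3):225·6+274→1624, (7,4):85·6+225→735, (7,5):15·6+85→175, (7,6):1·6+15→21
@8  (8,3):1624·7+1764→13132, (8,4):735·7+1624→6769, (8,5):175·7+735→1960, (8,6):21·7+175→322
Read c(8,3) = 13132, c(8,4) = 6769, c(8,5) = 1960, c(8,6) = 322.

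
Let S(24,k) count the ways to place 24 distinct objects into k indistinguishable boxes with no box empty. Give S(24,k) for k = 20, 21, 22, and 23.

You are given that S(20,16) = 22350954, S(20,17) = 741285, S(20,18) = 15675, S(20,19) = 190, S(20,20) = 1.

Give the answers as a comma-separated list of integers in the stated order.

row 21: T[21][17]=17·741285+22350954=34952799  T[21][18]=18·15675+741285=1023435  T[21][19]=19·190+15675=19285  T[21][20]=20·1+190=210  T[21][21]=21·0+1=1
row 22: T[22][18]=18·1023435+34952799=53374629  T[22][19]=19·19285+1023435=1389850  T[22][20]=20·210+19285=23485  T[22][21]=21·1+210=231  T[22][22]=22·0+1=1
row 23: T[23][19]=19·1389850+53374629=79781779  T[23][20]=20·23485+1389850=1859550  T[23][21]=21·231+23485=28336  T[23][22]=22·1+231=253  T[23][23]=23·0+1=1
row 24: T[24][20]=20·1859550+79781779=116972779  T[24][21]=21·28336+1859550=2454606  T[24][22]=22·253+28336=33902  T[24][23]=23·1+253=276
Read S(24,20) = 116972779, S(24,21) = 2454606, S(24,22) = 33902, S(24,23) = 276.

116972779, 2454606, 33902, 276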